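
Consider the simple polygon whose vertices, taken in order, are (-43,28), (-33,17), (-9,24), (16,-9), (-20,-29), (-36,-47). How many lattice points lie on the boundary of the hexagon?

10

The number of boundary lattice points is Σ gcd(|Δx|,|Δy|) = gcd(10,11) + gcd(24,7) + gcd(25,33) + gcd(36,20) + gcd(16,18) + gcd(7,75) = 1+1+1+4+2+1 = 10.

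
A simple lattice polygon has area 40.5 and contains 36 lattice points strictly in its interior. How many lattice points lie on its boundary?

11

Pick's theorem gives A = I + B/2 − 1, so B = 2(A − I + 1) = 2(40.5 − 36 + 1) = 11.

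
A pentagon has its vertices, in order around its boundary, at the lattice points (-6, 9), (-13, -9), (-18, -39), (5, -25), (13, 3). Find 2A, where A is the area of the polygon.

1636

By the shoelace formula, twice the signed area is |[(-6)·(-9) − (-13)·9] + [(-13)·(-39) − (-18)·(-9)] + [(-18)·(-25) − 5·(-39)] + [5·3 − 13·(-25)] + [13·9 − (-6)·3]| = 1636, so the area is 818.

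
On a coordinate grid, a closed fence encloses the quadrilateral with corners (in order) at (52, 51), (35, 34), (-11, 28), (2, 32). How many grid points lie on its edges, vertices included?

Summing gcd(|Δx|,|Δy|) over the edges gives the boundary count: gcd(17,17) + gcd(46,6) + gcd(13,4) + gcd(50,19) = 17+2+1+1 = 21.

21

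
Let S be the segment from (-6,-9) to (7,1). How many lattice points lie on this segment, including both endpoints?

2

The number of lattice points on a segment between lattice points is gcd(|Δx|,|Δy|) + 1 = gcd(13,10) + 1 = 1 + 1 = 2.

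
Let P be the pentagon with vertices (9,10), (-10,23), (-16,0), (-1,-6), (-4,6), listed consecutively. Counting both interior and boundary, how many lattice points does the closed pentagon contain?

Using the shoelace formula, 2A = |[9·23 − (-10)·10] + [(-10)·0 − (-16)·23] + [(-16)·(-6) − (-1)·0] + [(-1)·6 − (-4)·(-6)] + [(-4)·10 − 9·6]| = 647, so the area is 323.5.
The number of boundary lattice points is Σ gcd(|Δx|,|Δy|) = gcd(19,13) + gcd(6,23) + gcd(15,6) + gcd(3,12) + gcd(13,4) = 1+1+3+3+1 = 9.
Pick's theorem gives I = A − B/2 + 1 = 323.5 − 9/2 + 1 = 320, so the closed region contains I + B = 320 + 9 = 329 lattice points.

329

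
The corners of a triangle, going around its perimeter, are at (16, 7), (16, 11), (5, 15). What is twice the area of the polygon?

44

Using the shoelace formula, 2A = |[16·11 − 16·7] + [16·15 − 5·11] + [5·7 − 16·15]| = 44, so the area is 22.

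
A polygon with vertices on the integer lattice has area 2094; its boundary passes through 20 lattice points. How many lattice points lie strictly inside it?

2085

Pick's theorem A = I + B/2 − 1 rearranges to I = A − B/2 + 1 = 2094 − 20/2 + 1 = 2085.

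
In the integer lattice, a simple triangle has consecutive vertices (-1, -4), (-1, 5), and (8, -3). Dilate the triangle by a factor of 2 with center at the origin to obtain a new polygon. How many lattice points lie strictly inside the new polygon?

152

By the shoelace formula, twice the signed area is |((-1)·5 − (-1)·(-4)) + ((-1)·(-3) − 8·5) + (8·(-4) − (-1)·(-3))| = 81, so the area is 81/2.
The number of boundary lattice points is Σ gcd(|Δx|,|Δy|) = gcd(0,9) + gcd(9,8) + gcd(9,1) = 9+1+1 = 11.
Scaling by 2 multiplies the area by 2² = 4 (so the new area is 162) and multiplies the boundary lattice-point count by 2, giving 22.
By Pick's theorem, the interior count of the dilated polygon is 162 − 22/2 + 1 = 152.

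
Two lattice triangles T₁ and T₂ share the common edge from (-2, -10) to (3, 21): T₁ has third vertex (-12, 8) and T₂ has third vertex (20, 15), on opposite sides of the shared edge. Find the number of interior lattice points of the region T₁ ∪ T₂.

477

The union is the simple quadrilateral with vertices (-2, -10), (-12, 8), (3, 21), (20, 15) in order.
The shoelace formula gives twice the area as |((-2)·8 − (-12)·(-10)) + ((-12)·21 − 3·8) + (3·15 − 20·21) + (20·(-10) − (-2)·15)| = 957, so the area is 478.5.
Summing gcd(|Δx|,|Δy|) over the edges gives the boundary count: gcd(10,18) + gcd(15,13) + gcd(17,6) + gcd(22,25) = 2+1+1+1 = 5.
By Pick's theorem I = A − B/2 + 1 = 478.5 − 5/2 + 1 = 477.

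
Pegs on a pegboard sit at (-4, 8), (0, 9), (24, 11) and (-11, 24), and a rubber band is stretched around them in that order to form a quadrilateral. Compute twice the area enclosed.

By the shoelace formula, twice the signed area is |[(-4)·9 − 0·8] + [0·11 − 24·9] + [24·24 − (-11)·11] + [(-11)·8 − (-4)·24]| = 453, so the area is 453/2.

453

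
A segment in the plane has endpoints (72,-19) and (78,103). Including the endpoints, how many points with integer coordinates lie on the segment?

The number of lattice points on a segment between lattice points is gcd(|Δx|,|Δy|) + 1 = gcd(6,122) + 1 = 2 + 1 = 3.

3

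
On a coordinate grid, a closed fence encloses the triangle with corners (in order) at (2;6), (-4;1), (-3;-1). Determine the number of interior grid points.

8

The shoelace formula gives twice the area as |(2·1 − (-4)·6) + ((-4)·(-1) − (-3)·1) + ((-3)·6 − 2·(-1))| = 17, so the area is 8.5.
The number of boundary lattice points is Σ gcd(|Δx|,|Δy|) = gcd(6,5) + gcd(1,2) + gcd(5,7) = 1+1+1 = 3.
Pick's theorem gives I = A − B/2 + 1 = 8.5 − 3/2 + 1 = 8.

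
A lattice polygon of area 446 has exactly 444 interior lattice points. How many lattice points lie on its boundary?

Pick's theorem gives A = I + B/2 − 1, so B = 2(A − I + 1) = 2(446 − 444 + 1) = 6.

6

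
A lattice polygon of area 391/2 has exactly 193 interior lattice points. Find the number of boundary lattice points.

7

Pick's theorem gives A = I + B/2 − 1, so B = 2(A − I + 1) = 2(391/2 − 193 + 1) = 7.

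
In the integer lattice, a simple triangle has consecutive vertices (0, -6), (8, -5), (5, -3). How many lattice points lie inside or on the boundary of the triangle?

By the shoelace formula, twice the signed area is |(0·(-5) − 8·(-6)) + (8·(-3) − 5·(-5)) + (5·(-6) − 0·(-3))| = 19, so the area is 19/2.
The number of boundary lattice points is Σ gcd(|Δx|,|Δy|) = gcd(8,1) + gcd(3,2) + gcd(5,3) = 1+1+1 = 3.
Pick's theorem gives I = A − B/2 + 1 = 19/2 − 3/2 + 1 = 9, so the closed region contains I + B = 9 + 3 = 12 lattice points.

12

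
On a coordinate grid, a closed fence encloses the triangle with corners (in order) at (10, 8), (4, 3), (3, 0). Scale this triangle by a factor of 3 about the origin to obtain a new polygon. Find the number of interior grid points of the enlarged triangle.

By the shoelace formula, twice the signed area is |[10·3 − 4·8] + [4·0 − 3·3] + [3·8 − 10·0]| = 13, so the area is 13/2.
The number of boundary lattice points is Σ gcd(|Δx|,|Δy|) = gcd(6,5) + gcd(1,3) + gcd(7,8) = 1+1+1 = 3.
Scaling by 3 multiplies the area by 3² = 9 (so the new area is 58.5) and multiplies the boundary lattice-point count by 3, giving 9.
By Pick's theorem, the interior count of the dilated polygon is 58.5 − 9/2 + 1 = 55.

55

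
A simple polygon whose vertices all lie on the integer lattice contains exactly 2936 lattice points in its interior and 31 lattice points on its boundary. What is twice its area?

5901

By Pick's theorem, A = I + B/2 − 1 = 2936 + 31/2 − 1 = 5901/2.
Hence 2A = 5901.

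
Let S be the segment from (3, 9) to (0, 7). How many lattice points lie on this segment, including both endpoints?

2

The number of lattice points on a segment between lattice points is gcd(|Δx|,|Δy|) + 1 = gcd(3,2) + 1 = 1 + 1 = 2.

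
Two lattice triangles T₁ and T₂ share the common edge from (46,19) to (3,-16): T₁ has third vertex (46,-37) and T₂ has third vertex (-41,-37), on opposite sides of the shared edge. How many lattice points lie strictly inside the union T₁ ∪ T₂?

The union is the simple quadrilateral with vertices (46,19), (46,-37), (3,-16), (-41,-37) in order.
Using the shoelace formula, 2A = |[46·(-37) − 46·19] + [46·(-16) − 3·(-37)] + [3·(-37) − (-41)·(-16)] + [(-41)·19 − 46·(-37)]| = 3045, so the area is 1522.5.
Along each edge there are gcd(|Δx|,|Δy|)+1 lattice points, so counting each shared vertex once the boundary has gcd(0,56) + gcd(43,21) + gcd(44,21) + gcd(87,56) = 56+1+1+1 = 59.
By Pick's theorem I = A − B/2 + 1 = 1522.5 − 59/2 + 1 = 1494.

1494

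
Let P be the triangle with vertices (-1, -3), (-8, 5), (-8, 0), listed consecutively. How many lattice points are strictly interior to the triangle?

15

By the shoelace formula, twice the signed area is |((-1)·5 − (-8)·(-3)) + ((-8)·0 − (-8)·5) + ((-8)·(-3) − (-1)·0)| = 35, so the area is 35/2.
Summing gcd(|Δx|,|Δy|) over the edges gives the boundary count: gcd(7,8) + gcd(0,5) + gcd(7,3) = 1+5+1 = 7.
Pick's theorem gives I = A − B/2 + 1 = 35/2 − 7/2 + 1 = 15.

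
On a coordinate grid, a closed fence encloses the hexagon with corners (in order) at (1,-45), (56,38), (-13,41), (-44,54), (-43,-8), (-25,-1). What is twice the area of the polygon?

The shoelace formula gives twice the area as |(1·38 − 56·(-45)) + (56·41 − (-13)·38) + ((-13)·54 − (-44)·41) + ((-44)·(-8) − (-43)·54) + ((-43)·(-1) − (-25)·(-8)) + ((-25)·(-45) − 1·(-1))| = 10093, so the area is 10093/2.

10093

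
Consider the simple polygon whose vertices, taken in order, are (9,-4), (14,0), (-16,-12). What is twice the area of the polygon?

60

The shoelace formula gives twice the area as |[9·0 − 14·(-4)] + [14·(-12) − (-16)·0] + [(-16)·(-4) − 9·(-12)]| = 60, so the area is 30.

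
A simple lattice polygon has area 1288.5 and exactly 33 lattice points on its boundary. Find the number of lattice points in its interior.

1273

From Pick's theorem, I = A − B/2 + 1 = 1288.5 − 33/2 + 1 = 1273.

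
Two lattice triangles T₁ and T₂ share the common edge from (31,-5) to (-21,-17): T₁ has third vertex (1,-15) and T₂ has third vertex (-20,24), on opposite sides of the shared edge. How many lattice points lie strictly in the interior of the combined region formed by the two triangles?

1134

The union is the simple quadrilateral with vertices (31,-5), (1,-15), (-21,-17), (-20,24) in order.
The shoelace formula gives twice the area as |[31·(-15) − 1·(-5)] + [1·(-17) − (-21)·(-15)] + [(-21)·24 − (-20)·(-17)] + [(-20)·(-5) − 31·24]| = 2280, so the area is 1140.
Summing gcd(|Δx|,|Δy|) over the edges gives the boundary count: gcd(30,10) + gcd(22,2) + gcd(1,41) + gcd(51,29) = 10+2+1+1 = 14.
By Pick's theorem I = A − B/2 + 1 = 1140 − 14/2 + 1 = 1134.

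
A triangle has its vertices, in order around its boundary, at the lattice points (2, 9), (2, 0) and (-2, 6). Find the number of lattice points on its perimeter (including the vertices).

12

Summing gcd(|Δx|,|Δy|) over the edges gives the boundary count: gcd(0,9) + gcd(4,6) + gcd(4,3) = 9+2+1 = 12.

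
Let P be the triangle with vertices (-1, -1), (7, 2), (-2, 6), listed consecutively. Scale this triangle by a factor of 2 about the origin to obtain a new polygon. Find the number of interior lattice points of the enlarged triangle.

116

The shoelace formula gives twice the area as |((-1)·2 − 7·(-1)) + (7·6 − (-2)·2) + ((-2)·(-1) − (-1)·6)| = 59, so the area is 29.5.
Along each edge there are gcd(|Δx|,|Δy|)+1 lattice points, so counting each shared vertex once the boundary has gcd(8,3) + gcd(9,4) + gcd(1,7) = 1+1+1 = 3.
Scaling by 2 multiplies the area by 2² = 4 (so the new area is 118) and multiplies the boundary lattice-point count by 2, giving 6.
By Pick's theorem, the interior count of the dilated polygon is 118 − 6/2 + 1 = 116.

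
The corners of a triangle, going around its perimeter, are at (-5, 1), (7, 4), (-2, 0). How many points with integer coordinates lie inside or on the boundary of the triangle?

14

Using the shoelace formula, 2A = |((-5)·4 − 7·1) + (7·0 − (-2)·4) + ((-2)·1 − (-5)·0)| = 21, so the area is 21/2.
The number of boundary lattice points is Σ gcd(|Δx|,|Δy|) = gcd(12,3) + gcd(9,4) + gcd(3,1) = 3+1+1 = 5.
Pick's theorem gives I = A − B/2 + 1 = 21/2 − 5/2 + 1 = 9, so the closed region contains I + B = 9 + 5 = 14 lattice points.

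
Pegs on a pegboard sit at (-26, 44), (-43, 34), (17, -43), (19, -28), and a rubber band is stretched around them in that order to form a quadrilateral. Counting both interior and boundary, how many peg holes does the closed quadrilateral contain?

Using the shoelace formula, 2A = |((-26)·34 − (-43)·44) + ((-43)·(-43) − 17·34) + (17·(-28) − 19·(-43)) + (19·44 − (-26)·(-28))| = 2728, so the area is 1364.
The number of boundary lattice points is Σ gcd(|Δx|,|Δy|) = gcd(17,10) + gcd(60,77) + gcd(2,15) + gcd(45,72) = 1+1+1+9 = 12.
Pick's theorem gives I = A − B/2 + 1 = 1364 − 12/2 + 1 = 1359, so the closed region contains I + B = 1359 + 12 = 1371 lattice points.

1371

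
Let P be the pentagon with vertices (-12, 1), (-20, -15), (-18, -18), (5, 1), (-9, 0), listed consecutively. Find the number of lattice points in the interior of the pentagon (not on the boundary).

176

Using the shoelace formula, 2A = |((-12)·(-15) − (-20)·1) + ((-20)·(-18) − (-18)·(-15)) + ((-18)·1 − 5·(-18)) + (5·0 − (-9)·1) + ((-9)·1 − (-12)·0)| = 362, so the area is 181.
Along each edge there are gcd(|Δx|,|Δy|)+1 lattice points, so counting each shared vertex once the boundary has gcd(8,16) + gcd(2,3) + gcd(23,19) + gcd(14,1) + gcd(3,1) = 8+1+1+1+1 = 12.
Pick's theorem gives I = A − B/2 + 1 = 181 − 12/2 + 1 = 176.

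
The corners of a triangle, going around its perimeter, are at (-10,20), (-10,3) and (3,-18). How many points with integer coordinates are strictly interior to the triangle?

By the shoelace formula, twice the signed area is |((-10)·3 − (-10)·20) + ((-10)·(-18) − 3·3) + (3·20 − (-10)·(-18))| = 221, so the area is 221/2.
The number of boundary lattice points is Σ gcd(|Δx|,|Δy|) = gcd(0,17) + gcd(13,21) + gcd(13,38) = 17+1+1 = 19.
Pick's theorem gives I = A − B/2 + 1 = 221/2 − 19/2 + 1 = 102.

102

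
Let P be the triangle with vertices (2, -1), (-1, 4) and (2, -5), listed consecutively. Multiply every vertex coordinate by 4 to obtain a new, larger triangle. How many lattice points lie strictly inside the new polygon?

81

The shoelace formula gives twice the area as |[2·4 − (-1)·(-1)] + [(-1)·(-5) − 2·4] + [2·(-1) − 2·(-5)]| = 12, so the area is 6.
Summing gcd(|Δx|,|Δy|) over the edges gives the boundary count: gcd(3,5) + gcd(3,9) + gcd(0,4) = 1+3+4 = 8.
Scaling by 4 multiplies the area by 4² = 16 (so the new area is 96) and multiplies the boundary lattice-point count by 4, giving 32.
By Pick's theorem, the interior count of the dilated polygon is 96 − 32/2 + 1 = 81.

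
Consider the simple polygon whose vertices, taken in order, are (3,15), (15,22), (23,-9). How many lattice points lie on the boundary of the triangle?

6

Summing gcd(|Δx|,|Δy|) over the edges gives the boundary count: gcd(12,7) + gcd(8,31) + gcd(20,24) = 1+1+4 = 6.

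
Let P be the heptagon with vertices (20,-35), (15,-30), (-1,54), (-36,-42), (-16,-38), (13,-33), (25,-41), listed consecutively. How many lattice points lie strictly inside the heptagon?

2314

Using the shoelace formula, 2A = |[20·(-30) − 15·(-35)] + [15·54 − (-1)·(-30)] + [(-1)·(-42) − (-36)·54] + [(-36)·(-38) − (-16)·(-42)] + [(-16)·(-33) − 13·(-38)] + [13·(-41) − 25·(-33)] + [25·(-35) − 20·(-41)]| = 4646, so the area is 2323.
Along each edge there are gcd(|Δx|,|Δy|)+1 lattice points, so counting each shared vertex once the boundary has gcd(5,5) + gcd(16,84) + gcd(35,96) + gcd(20,4) + gcd(29,5) + gcd(12,8) + gcd(5,6) = 5+4+1+4+1+4+1 = 20.
Pick's theorem gives I = A − B/2 + 1 = 2323 − 20/2 + 1 = 2314.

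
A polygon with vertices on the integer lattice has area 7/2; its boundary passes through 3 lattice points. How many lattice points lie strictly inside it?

3

From Pick's theorem, I = A − B/2 + 1 = 7/2 − 3/2 + 1 = 3.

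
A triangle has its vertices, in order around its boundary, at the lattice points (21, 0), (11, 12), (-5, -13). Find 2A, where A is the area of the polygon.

442

By the shoelace formula, twice the signed area is |(21·12 − 11·0) + (11·(-13) − (-5)·12) + ((-5)·0 − 21·(-13))| = 442, so the area is 221.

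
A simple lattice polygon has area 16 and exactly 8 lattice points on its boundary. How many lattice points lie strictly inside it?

13

From Pick's theorem, I = A − B/2 + 1 = 16 − 8/2 + 1 = 13.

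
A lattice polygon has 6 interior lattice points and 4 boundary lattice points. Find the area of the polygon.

By Pick's theorem, A = I + B/2 − 1 = 6 + 4/2 − 1 = 7.

7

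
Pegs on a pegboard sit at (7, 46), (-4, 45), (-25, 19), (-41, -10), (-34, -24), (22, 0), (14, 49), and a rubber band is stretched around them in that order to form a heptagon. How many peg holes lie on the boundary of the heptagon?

20

The number of boundary lattice points is Σ gcd(|Δx|,|Δy|) = gcd(11,1) + gcd(21,26) + gcd(16,29) + gcd(7,14) + gcd(56,24) + gcd(8,49) + gcd(7,3) = 1+1+1+7+8+1+1 = 20.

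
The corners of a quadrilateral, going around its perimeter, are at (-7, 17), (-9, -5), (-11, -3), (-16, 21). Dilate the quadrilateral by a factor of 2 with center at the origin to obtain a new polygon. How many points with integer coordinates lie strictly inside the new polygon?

483

The shoelace formula gives twice the area as |((-7)·(-5) − (-9)·17) + ((-9)·(-3) − (-11)·(-5)) + ((-11)·21 − (-16)·(-3)) + ((-16)·17 − (-7)·21)| = 244, so the area is 122.
Along each edge there are gcd(|Δx|,|Δy|)+1 lattice points, so counting each shared vertex once the boundary has gcd(2,22) + gcd(2,2) + gcd(5,24) + gcd(9,4) = 2+2+1+1 = 6.
Scaling by 2 multiplies the area by 2² = 4 (so the new area is 488) and multiplies the boundary lattice-point count by 2, giving 12.
By Pick's theorem, the interior count of the dilated polygon is 488 − 12/2 + 1 = 483.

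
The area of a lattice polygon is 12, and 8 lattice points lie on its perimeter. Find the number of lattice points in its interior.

9

From Pick's theorem, I = A − B/2 + 1 = 12 − 8/2 + 1 = 9.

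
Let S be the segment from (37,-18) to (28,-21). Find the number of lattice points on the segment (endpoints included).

4

The number of lattice points on a segment between lattice points is gcd(|Δx|,|Δy|) + 1 = gcd(9,3) + 1 = 3 + 1 = 4.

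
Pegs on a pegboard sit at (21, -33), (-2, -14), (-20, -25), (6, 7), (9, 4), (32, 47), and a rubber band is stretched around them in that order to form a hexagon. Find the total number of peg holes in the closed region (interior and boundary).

1189

Using the shoelace formula, 2A = |[21·(-14) − (-2)·(-33)] + [(-2)·(-25) − (-20)·(-14)] + [(-20)·7 − 6·(-25)] + [6·4 − 9·7] + [9·47 − 32·4] + [32·(-33) − 21·47]| = 2367, so the area is 2367/2.
The number of boundary lattice points is Σ gcd(|Δx|,|Δy|) = gcd(23,19) + gcd(18,11) + gcd(26,32) + gcd(3,3) + gcd(23,43) + gcd(11,80) = 1+1+2+3+1+1 = 9.
Pick's theorem gives I = A − B/2 + 1 = 2367/2 − 9/2 + 1 = 1180, so the closed region contains I + B = 1180 + 9 = 1189 lattice points.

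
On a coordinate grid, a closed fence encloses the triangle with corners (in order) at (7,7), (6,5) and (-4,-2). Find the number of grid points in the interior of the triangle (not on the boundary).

6

By the shoelace formula, twice the signed area is |(7·5 − 6·7) + (6·(-2) − (-4)·5) + ((-4)·7 − 7·(-2))| = 13, so the area is 6.5.
Summing gcd(|Δx|,|Δy|) over the edges gives the boundary count: gcd(1,2) + gcd(10,7) + gcd(11,9) = 1+1+1 = 3.
By Pick's theorem A = I + B/2 − 1, so I = 6.5 − 3/2 + 1 = 6.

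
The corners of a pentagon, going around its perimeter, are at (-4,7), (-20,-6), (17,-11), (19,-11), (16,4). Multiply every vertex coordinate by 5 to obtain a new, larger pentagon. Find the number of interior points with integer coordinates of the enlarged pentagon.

11081

The shoelace formula gives twice the area as |((-4)·(-6) − (-20)·7) + ((-20)·(-11) − 17·(-6)) + (17·(-11) − 19·(-11)) + (19·4 − 16·(-11)) + (16·7 − (-4)·4)| = 888, so the area is 444.
Along each edge there are gcd(|Δx|,|Δy|)+1 lattice points, so counting each shared vertex once the boundary has gcd(16,13) + gcd(37,5) + gcd(2,0) + gcd(3,15) + gcd(20,3) = 1+1+2+3+1 = 8.
Scaling by 5 multiplies the area by 5² = 25 (so the new area is 11100) and multiplies the boundary lattice-point count by 5, giving 40.
By Pick's theorem, the interior count of the dilated polygon is 11100 − 40/2 + 1 = 11081.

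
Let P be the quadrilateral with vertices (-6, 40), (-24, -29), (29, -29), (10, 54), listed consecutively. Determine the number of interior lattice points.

2597

The shoelace formula gives twice the area as |[(-6)·(-29) − (-24)·40] + [(-24)·(-29) − 29·(-29)] + [29·54 − 10·(-29)] + [10·40 − (-6)·54]| = 5251, so the area is 5251/2.
Summing gcd(|Δx|,|Δy|) over the edges gives the boundary count: gcd(18,69) + gcd(53,0) + gcd(19,83) + gcd(16,14) = 3+53+1+2 = 59.
Pick's theorem gives I = A − B/2 + 1 = 5251/2 − 59/2 + 1 = 2597.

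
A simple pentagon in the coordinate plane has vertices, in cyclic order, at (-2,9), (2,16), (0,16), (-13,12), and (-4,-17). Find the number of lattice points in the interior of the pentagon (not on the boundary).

Using the shoelace formula, 2A = |[(-2)·16 − 2·9] + [2·16 − 0·16] + [0·12 − (-13)·16] + [(-13)·(-17) − (-4)·12] + [(-4)·9 − (-2)·(-17)]| = 389, so the area is 389/2.
Along each edge there are gcd(|Δx|,|Δy|)+1 lattice points, so counting each shared vertex once the boundary has gcd(4,7) + gcd(2,0) + gcd(13,4) + gcd(9,29) + gcd(2,26) = 1+2+1+1+2 = 7.
By Pick's theorem A = I + B/2 − 1, so I = 389/2 − 7/2 + 1 = 192.

192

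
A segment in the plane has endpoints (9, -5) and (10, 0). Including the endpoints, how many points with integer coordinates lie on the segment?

2

The number of lattice points on a segment between lattice points is gcd(|Δx|,|Δy|) + 1 = gcd(1,5) + 1 = 1 + 1 = 2.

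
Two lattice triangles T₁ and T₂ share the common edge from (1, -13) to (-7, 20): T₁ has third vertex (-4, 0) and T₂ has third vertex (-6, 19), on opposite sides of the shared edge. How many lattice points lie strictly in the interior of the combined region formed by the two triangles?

The union is the simple quadrilateral with vertices (1, -13), (-4, 0), (-7, 20), (-6, 19) in order.
Using the shoelace formula, 2A = |[1·0 − (-4)·(-13)] + [(-4)·20 − (-7)·0] + [(-7)·19 − (-6)·20] + [(-6)·(-13) − 1·19]| = 86, so the area is 43.
Summing gcd(|Δx|,|Δy|) over the edges gives the boundary count: gcd(5,13) + gcd(3,20) + gcd(1,1) + gcd(7,32) = 1+1+1+1 = 4.
By Pick's theorem I = A − B/2 + 1 = 43 − 4/2 + 1 = 42.

42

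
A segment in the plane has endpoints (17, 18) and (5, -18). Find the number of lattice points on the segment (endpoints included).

The number of lattice points on a segment between lattice points is gcd(|Δx|,|Δy|) + 1 = gcd(12,36) + 1 = 12 + 1 = 13.

13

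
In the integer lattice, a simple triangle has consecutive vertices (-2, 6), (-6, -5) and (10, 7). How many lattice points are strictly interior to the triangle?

The shoelace formula gives twice the area as |[(-2)·(-5) − (-6)·6] + [(-6)·7 − 10·(-5)] + [10·6 − (-2)·7]| = 128, so the area is 64.
Summing gcd(|Δx|,|Δy|) over the edges gives the boundary count: gcd(4,11) + gcd(16,12) + gcd(12,1) = 1+4+1 = 6.
By Pick's theorem A = I + B/2 − 1, so I = 64 − 6/2 + 1 = 62.

62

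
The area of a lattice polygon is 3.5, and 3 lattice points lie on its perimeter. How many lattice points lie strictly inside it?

Pick's theorem A = I + B/2 − 1 rearranges to I = A − B/2 + 1 = 3.5 − 3/2 + 1 = 3.

3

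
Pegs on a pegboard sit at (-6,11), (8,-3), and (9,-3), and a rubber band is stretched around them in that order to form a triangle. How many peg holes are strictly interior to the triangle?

0

The shoelace formula gives twice the area as |((-6)·(-3) − 8·11) + (8·(-3) − 9·(-3)) + (9·11 − (-6)·(-3))| = 14, so the area is 7.
The number of boundary lattice points is Σ gcd(|Δx|,|Δy|) = gcd(14,14) + gcd(1,0) + gcd(15,14) = 14+1+1 = 16.
By Pick's theorem A = I + B/2 − 1, so I = 7 − 16/2 + 1 = 0.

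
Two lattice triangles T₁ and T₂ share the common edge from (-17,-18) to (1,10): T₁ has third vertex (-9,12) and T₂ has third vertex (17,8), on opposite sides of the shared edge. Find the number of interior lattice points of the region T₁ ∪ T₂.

397

The union is the simple quadrilateral with vertices (-17,-18), (-9,12), (1,10), (17,8) in order.
By the shoelace formula, twice the signed area is |((-17)·12 − (-9)·(-18)) + ((-9)·10 − 1·12) + (1·8 − 17·10) + (17·(-18) − (-17)·8)| = 800, so the area is 400.
Summing gcd(|Δx|,|Δy|) over the edges gives the boundary count: gcd(8,30) + gcd(10,2) + gcd(16,2) + gcd(34,26) = 2+2+2+2 = 8.
By Pick's theorem I = A − B/2 + 1 = 400 − 8/2 + 1 = 397.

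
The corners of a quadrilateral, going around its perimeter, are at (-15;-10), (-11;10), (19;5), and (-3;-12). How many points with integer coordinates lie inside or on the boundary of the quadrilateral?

441

The shoelace formula gives twice the area as |((-15)·10 − (-11)·(-10)) + ((-11)·5 − 19·10) + (19·(-12) − (-3)·5) + ((-3)·(-10) − (-15)·(-12))| = 868, so the area is 434.
Along each edge there are gcd(|Δx|,|Δy|)+1 lattice points, so counting each shared vertex once the boundary has gcd(4,20) + gcd(30,5) + gcd(22,17) + gcd(12,2) = 4+5+1+2 = 12.
Pick's theorem gives I = A − B/2 + 1 = 434 − 12/2 + 1 = 429, so the closed region contains I + B = 429 + 12 = 441 lattice points.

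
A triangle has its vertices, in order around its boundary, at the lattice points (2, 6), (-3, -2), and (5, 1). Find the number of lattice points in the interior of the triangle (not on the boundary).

24

The shoelace formula gives twice the area as |[2·(-2) − (-3)·6] + [(-3)·1 − 5·(-2)] + [5·6 − 2·1]| = 49, so the area is 24.5.
Along each edge there are gcd(|Δx|,|Δy|)+1 lattice points, so counting each shared vertex once the boundary has gcd(5,8) + gcd(8,3) + gcd(3,5) = 1+1+1 = 3.
Pick's theorem gives I = A − B/2 + 1 = 24.5 − 3/2 + 1 = 24.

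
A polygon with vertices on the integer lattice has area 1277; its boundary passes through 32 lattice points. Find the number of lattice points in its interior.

1262

From Pick's theorem, I = A − B/2 + 1 = 1277 − 32/2 + 1 = 1262.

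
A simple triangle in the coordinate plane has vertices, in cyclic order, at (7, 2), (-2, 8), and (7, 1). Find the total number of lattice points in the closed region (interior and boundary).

8

By the shoelace formula, twice the signed area is |[7·8 − (-2)·2] + [(-2)·1 − 7·8] + [7·2 − 7·1]| = 9, so the area is 4.5.
Along each edge there are gcd(|Δx|,|Δy|)+1 lattice points, so counting each shared vertex once the boundary has gcd(9,6) + gcd(9,7) + gcd(0,1) = 3+1+1 = 5.
Pick's theorem gives I = A − B/2 + 1 = 4.5 − 5/2 + 1 = 3, so the closed region contains I + B = 3 + 5 = 8 lattice points.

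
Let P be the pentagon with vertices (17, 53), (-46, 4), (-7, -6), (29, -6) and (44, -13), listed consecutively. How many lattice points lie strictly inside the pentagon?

Using the shoelace formula, 2A = |(17·4 − (-46)·53) + ((-46)·(-6) − (-7)·4) + ((-7)·(-6) − 29·(-6)) + (29·(-13) − 44·(-6)) + (44·53 − 17·(-13))| = 5466, so the area is 2733.
Along each edge there are gcd(|Δx|,|Δy|)+1 lattice points, so counting each shared vertex once the boundary has gcd(63,49) + gcd(39,10) + gcd(36,0) + gcd(15,7) + gcd(27,66) = 7+1+36+1+3 = 48.
Pick's theorem gives I = A − B/2 + 1 = 2733 − 48/2 + 1 = 2710.

2710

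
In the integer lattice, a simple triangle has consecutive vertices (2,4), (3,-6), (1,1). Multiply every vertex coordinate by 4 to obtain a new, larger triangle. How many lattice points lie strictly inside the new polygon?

The shoelace formula gives twice the area as |(2·(-6) − 3·4) + (3·1 − 1·(-6)) + (1·4 − 2·1)| = 13, so the area is 6.5.
Summing gcd(|Δx|,|Δy|) over the edges gives the boundary count: gcd(1,10) + gcd(2,7) + gcd(1,3) = 1+1+1 = 3.
Scaling by 4 multiplies the area by 4² = 16 (so the new area is 104) and multiplies the boundary lattice-point count by 4, giving 12.
By Pick's theorem, the interior count of the dilated polygon is 104 − 12/2 + 1 = 99.

99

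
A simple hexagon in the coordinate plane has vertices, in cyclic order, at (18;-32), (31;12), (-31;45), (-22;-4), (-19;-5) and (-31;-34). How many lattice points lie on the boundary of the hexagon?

Along each edge there are gcd(|Δx|,|Δy|)+1 lattice points, so counting each shared vertex once the boundary has gcd(13,44) + gcd(62,33) + gcd(9,49) + gcd(3,1) + gcd(12,29) + gcd(49,2) = 1+1+1+1+1+1 = 6.

6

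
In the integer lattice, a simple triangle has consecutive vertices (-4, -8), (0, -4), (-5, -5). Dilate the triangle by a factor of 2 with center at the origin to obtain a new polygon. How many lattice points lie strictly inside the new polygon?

27

By the shoelace formula, twice the signed area is |((-4)·(-4) − 0·(-8)) + (0·(-5) − (-5)·(-4)) + ((-5)·(-8) − (-4)·(-5))| = 16, so the area is 8.
Summing gcd(|Δx|,|Δy|) over the edges gives the boundary count: gcd(4,4) + gcd(5,1) + gcd(1,3) = 4+1+1 = 6.
Scaling by 2 multiplies the area by 2² = 4 (so the new area is 32) and multiplies the boundary lattice-point count by 2, giving 12.
By Pick's theorem, the interior count of the dilated polygon is 32 − 12/2 + 1 = 27.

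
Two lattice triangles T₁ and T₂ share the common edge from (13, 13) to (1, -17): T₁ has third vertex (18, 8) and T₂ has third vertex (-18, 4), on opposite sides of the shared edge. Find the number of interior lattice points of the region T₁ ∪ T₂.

The union is the simple quadrilateral with vertices (13, 13), (18, 8), (1, -17), (-18, 4) in order.
Using the shoelace formula, 2A = |[13·8 − 18·13] + [18·(-17) − 1·8] + [1·4 − (-18)·(-17)] + [(-18)·13 − 13·4]| = 1032, so the area is 516.
Summing gcd(|Δx|,|Δy|) over the edges gives the boundary count: gcd(5,5) + gcd(17,25) + gcd(19,21) + gcd(31,9) = 5+1+1+1 = 8.
By Pick's theorem I = A − B/2 + 1 = 516 − 8/2 + 1 = 513.

513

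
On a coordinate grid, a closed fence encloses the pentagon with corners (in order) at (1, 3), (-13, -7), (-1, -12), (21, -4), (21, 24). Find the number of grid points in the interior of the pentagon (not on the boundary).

516

By the shoelace formula, twice the signed area is |(1·(-7) − (-13)·3) + ((-13)·(-12) − (-1)·(-7)) + ((-1)·(-4) − 21·(-12)) + (21·24 − 21·(-4)) + (21·3 − 1·24)| = 1064, so the area is 532.
Along each edge there are gcd(|Δx|,|Δy|)+1 lattice points, so counting each shared vertex once the boundary has gcd(14,10) + gcd(12,5) + gcd(22,8) + gcd(0,28) + gcd(20,21) = 2+1+2+28+1 = 34.
Pick's theorem gives I = A − B/2 + 1 = 532 − 34/2 + 1 = 516.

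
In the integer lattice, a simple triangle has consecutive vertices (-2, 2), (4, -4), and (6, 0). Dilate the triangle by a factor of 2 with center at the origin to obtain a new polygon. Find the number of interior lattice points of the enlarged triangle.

63

Using the shoelace formula, 2A = |((-2)·(-4) − 4·2) + (4·0 − 6·(-4)) + (6·2 − (-2)·0)| = 36, so the area is 18.
The number of boundary lattice points is Σ gcd(|Δx|,|Δy|) = gcd(6,6) + gcd(2,4) + gcd(8,2) = 6+2+2 = 10.
Scaling by 2 multiplies the area by 2² = 4 (so the new area is 72) and multiplies the boundary lattice-point count by 2, giving 20.
By Pick's theorem, the interior count of the dilated polygon is 72 − 20/2 + 1 = 63.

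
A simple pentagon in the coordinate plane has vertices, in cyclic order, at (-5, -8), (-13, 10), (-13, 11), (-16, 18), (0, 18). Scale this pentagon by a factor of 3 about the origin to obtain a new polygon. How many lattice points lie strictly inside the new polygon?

1873

By the shoelace formula, twice the signed area is |((-5)·10 − (-13)·(-8)) + ((-13)·11 − (-13)·10) + ((-13)·18 − (-16)·11) + ((-16)·18 − 0·18) + (0·(-8) − (-5)·18)| = 423, so the area is 423/2.
Summing gcd(|Δx|,|Δy|) over the edges gives the boundary count: gcd(8,18) + gcd(0,1) + gcd(3,7) + gcd(16,0) + gcd(5,26) = 2+1+1+16+1 = 21.
Scaling by 3 multiplies the area by 3² = 9 (so the new area is 3807/2) and multiplies the boundary lattice-point count by 3, giving 63.
By Pick's theorem, the interior count of the dilated polygon is 3807/2 − 63/2 + 1 = 1873.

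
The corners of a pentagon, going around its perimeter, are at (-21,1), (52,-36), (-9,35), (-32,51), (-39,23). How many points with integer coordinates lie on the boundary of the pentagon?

Summing gcd(|Δx|,|Δy|) over the edges gives the boundary count: gcd(73,37) + gcd(61,71) + gcd(23,16) + gcd(7,28) + gcd(18,22) = 1+1+1+7+2 = 12.

12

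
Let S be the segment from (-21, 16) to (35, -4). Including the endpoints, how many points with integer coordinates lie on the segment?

The number of lattice points on a segment between lattice points is gcd(|Δx|,|Δy|) + 1 = gcd(56,20) + 1 = 4 + 1 = 5.

5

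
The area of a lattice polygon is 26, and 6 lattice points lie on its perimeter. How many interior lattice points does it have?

24

From Pick's theorem, I = A − B/2 + 1 = 26 − 6/2 + 1 = 24.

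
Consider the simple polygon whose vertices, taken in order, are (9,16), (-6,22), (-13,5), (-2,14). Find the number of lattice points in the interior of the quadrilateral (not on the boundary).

The shoelace formula gives twice the area as |[9·22 − (-6)·16] + [(-6)·5 − (-13)·22] + [(-13)·14 − (-2)·5] + [(-2)·16 − 9·14]| = 220, so the area is 110.
Along each edge there are gcd(|Δx|,|Δy|)+1 lattice points, so counting each shared vertex once the boundary has gcd(15,6) + gcd(7,17) + gcd(11,9) + gcd(11,2) = 3+1+1+1 = 6.
By Pick's theorem A = I + B/2 − 1, so I = 110 − 6/2 + 1 = 108.

108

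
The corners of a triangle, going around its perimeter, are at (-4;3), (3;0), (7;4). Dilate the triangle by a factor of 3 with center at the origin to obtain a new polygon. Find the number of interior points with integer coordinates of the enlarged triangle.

The shoelace formula gives twice the area as |((-4)·0 − 3·3) + (3·4 − 7·0) + (7·3 − (-4)·4)| = 40, so the area is 20.
Summing gcd(|Δx|,|Δy|) over the edges gives the boundary count: gcd(7,3) + gcd(4,4) + gcd(11,1) = 1+4+1 = 6.
Scaling by 3 multiplies the area by 3² = 9 (so the new area is 180) and multiplies the boundary lattice-point count by 3, giving 18.
By Pick's theorem, the interior count of the dilated polygon is 180 − 18/2 + 1 = 172.

172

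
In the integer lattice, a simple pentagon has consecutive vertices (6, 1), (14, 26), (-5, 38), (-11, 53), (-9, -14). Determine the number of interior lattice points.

822

Using the shoelace formula, 2A = |(6·26 − 14·1) + (14·38 − (-5)·26) + ((-5)·53 − (-11)·38) + ((-11)·(-14) − (-9)·53) + ((-9)·1 − 6·(-14))| = 1663, so the area is 831.5.
The number of boundary lattice points is Σ gcd(|Δx|,|Δy|) = gcd(8,25) + gcd(19,12) + gcd(6,15) + gcd(2,67) + gcd(15,15) = 1+1+3+1+15 = 21.
By Pick's theorem A = I + B/2 − 1, so I = 831.5 − 21/2 + 1 = 822.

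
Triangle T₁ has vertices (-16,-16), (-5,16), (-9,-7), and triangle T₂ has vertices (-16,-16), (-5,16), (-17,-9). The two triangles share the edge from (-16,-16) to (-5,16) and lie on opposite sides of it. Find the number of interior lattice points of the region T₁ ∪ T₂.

116

The union is the simple quadrilateral with vertices (-16,-16), (-9,-7), (-5,16), (-17,-9) in order.
The shoelace formula gives twice the area as |((-16)·(-7) − (-9)·(-16)) + ((-9)·16 − (-5)·(-7)) + ((-5)·(-9) − (-17)·16) + ((-17)·(-16) − (-16)·(-9))| = 234, so the area is 117.
Along each edge there are gcd(|Δx|,|Δy|)+1 lattice points, so counting each shared vertex once the boundary has gcd(7,9) + gcd(4,23) + gcd(12,25) + gcd(1,7) = 1+1+1+1 = 4.
By Pick's theorem I = A − B/2 + 1 = 117 − 4/2 + 1 = 116.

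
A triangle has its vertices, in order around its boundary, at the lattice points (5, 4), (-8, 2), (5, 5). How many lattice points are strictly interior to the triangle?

By the shoelace formula, twice the signed area is |(5·2 − (-8)·4) + ((-8)·5 − 5·2) + (5·4 − 5·5)| = 13, so the area is 6.5.
Along each edge there are gcd(|Δx|,|Δy|)+1 lattice points, so counting each shared vertex once the boundary has gcd(13,2) + gcd(13,3) + gcd(0,1) = 1+1+1 = 3.
Pick's theorem gives I = A − B/2 + 1 = 6.5 − 3/2 + 1 = 6.

6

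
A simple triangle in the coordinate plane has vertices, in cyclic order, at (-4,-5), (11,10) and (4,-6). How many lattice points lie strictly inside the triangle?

Using the shoelace formula, 2A = |((-4)·10 − 11·(-5)) + (11·(-6) − 4·10) + (4·(-5) − (-4)·(-6))| = 135, so the area is 135/2.
Along each edge there are gcd(|Δx|,|Δy|)+1 lattice points, so counting each shared vertex once the boundary has gcd(15,15) + gcd(7,16) + gcd(8,1) = 15+1+1 = 17.
By Pick's theorem A = I + B/2 − 1, so I = 135/2 − 17/2 + 1 = 60.

60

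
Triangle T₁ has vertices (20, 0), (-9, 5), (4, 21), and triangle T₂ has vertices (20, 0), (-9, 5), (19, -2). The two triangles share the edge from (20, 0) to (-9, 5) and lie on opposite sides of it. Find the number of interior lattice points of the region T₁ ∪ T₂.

292

The union is the simple quadrilateral with vertices (20, 0), (4, 21), (-9, 5), (19, -2) in order.
Using the shoelace formula, 2A = |(20·21 − 4·0) + (4·5 − (-9)·21) + ((-9)·(-2) − 19·5) + (19·0 − 20·(-2))| = 592, so the area is 296.
Summing gcd(|Δx|,|Δy|) over the edges gives the boundary count: gcd(16,21) + gcd(13,16) + gcd(28,7) + gcd(1,2) = 1+1+7+1 = 10.
By Pick's theorem I = A − B/2 + 1 = 296 − 10/2 + 1 = 292.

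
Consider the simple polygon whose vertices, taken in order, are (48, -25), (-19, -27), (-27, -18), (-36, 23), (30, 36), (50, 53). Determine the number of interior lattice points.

4706

The shoelace formula gives twice the area as |(48·(-27) − (-19)·(-25)) + ((-19)·(-18) − (-27)·(-27)) + ((-27)·23 − (-36)·(-18)) + ((-36)·36 − 30·23) + (30·53 − 50·36) + (50·(-25) − 48·53)| = 9417, so the area is 4708.5.
The number of boundary lattice points is Σ gcd(|Δx|,|Δy|) = gcd(67,2) + gcd(8,9) + gcd(9,41) + gcd(66,13) + gcd(20,17) + gcd(2,78) = 1+1+1+1+1+2 = 7.
By Pick's theorem A = I + B/2 − 1, so I = 4708.5 − 7/2 + 1 = 4706.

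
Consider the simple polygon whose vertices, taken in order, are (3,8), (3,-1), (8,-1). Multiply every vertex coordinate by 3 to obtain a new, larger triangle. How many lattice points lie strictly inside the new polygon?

181

The shoelace formula gives twice the area as |(3·(-1) − 3·8) + (3·(-1) − 8·(-1)) + (8·8 − 3·(-1))| = 45, so the area is 45/2.
Summing gcd(|Δx|,|Δy|) over the edges gives the boundary count: gcd(0,9) + gcd(5,0) + gcd(5,9) = 9+5+1 = 15.
Scaling by 3 multiplies the area by 3² = 9 (so the new area is 202.5) and multiplies the boundary lattice-point count by 3, giving 45.
By Pick's theorem, the interior count of the dilated polygon is 202.5 − 45/2 + 1 = 181.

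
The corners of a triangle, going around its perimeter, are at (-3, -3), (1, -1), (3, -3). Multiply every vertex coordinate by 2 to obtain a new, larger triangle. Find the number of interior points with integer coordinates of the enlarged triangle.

15

The shoelace formula gives twice the area as |[(-3)·(-1) − 1·(-3)] + [1·(-3) − 3·(-1)] + [3·(-3) − (-3)·(-3)]| = 12, so the area is 6.
Summing gcd(|Δx|,|Δy|) over the edges gives the boundary count: gcd(4,2) + gcd(2,2) + gcd(6,0) = 2+2+6 = 10.
Scaling by 2 multiplies the area by 2² = 4 (so the new area is 24) and multiplies the boundary lattice-point count by 2, giving 20.
By Pick's theorem, the interior count of the dilated polygon is 24 − 20/2 + 1 = 15.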